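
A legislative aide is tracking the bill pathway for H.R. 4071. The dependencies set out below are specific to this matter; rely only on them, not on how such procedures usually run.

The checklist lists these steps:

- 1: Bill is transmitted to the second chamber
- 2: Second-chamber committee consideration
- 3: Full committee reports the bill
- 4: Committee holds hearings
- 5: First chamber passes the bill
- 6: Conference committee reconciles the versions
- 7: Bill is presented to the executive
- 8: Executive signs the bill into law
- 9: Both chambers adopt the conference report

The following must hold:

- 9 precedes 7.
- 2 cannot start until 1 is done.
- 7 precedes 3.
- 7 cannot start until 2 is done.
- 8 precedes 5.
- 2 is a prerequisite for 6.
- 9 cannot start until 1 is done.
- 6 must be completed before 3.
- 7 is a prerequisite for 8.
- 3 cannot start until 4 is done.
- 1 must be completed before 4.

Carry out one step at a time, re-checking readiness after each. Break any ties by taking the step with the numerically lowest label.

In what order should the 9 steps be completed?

Only 1 has no prerequisites, so it is first.
2, 4 and 9 are all available; 2 has the earlier label → 2.
6 now also ready, so the ready set is {4, 6, 9}; 4 has the earlier label → 4.
Now 6 and 9 have their prerequisites met. 6 has the earlier label, so 6 next.
That leaves 9 as the only ready step → 9.
That leaves 7 as the only ready step → 7.
Now 3 and 8 have their prerequisites met. 3 has the earlier label, so 3 next.
Next only 8 has its prerequisites met → 8.
Next only 5 has its prerequisites met → 5.

1, 2, 4, 6, 9, 7, 3, 8, 5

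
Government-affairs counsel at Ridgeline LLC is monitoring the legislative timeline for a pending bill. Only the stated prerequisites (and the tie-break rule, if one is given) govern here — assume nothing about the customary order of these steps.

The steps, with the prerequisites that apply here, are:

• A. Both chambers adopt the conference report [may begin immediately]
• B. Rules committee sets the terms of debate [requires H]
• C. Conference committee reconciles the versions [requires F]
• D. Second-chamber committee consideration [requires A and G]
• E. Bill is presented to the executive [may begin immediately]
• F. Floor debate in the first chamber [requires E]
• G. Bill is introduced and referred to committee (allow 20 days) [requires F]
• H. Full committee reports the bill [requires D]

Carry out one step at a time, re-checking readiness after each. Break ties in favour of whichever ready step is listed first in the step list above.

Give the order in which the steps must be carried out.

A, E, F, C, G, D, H, B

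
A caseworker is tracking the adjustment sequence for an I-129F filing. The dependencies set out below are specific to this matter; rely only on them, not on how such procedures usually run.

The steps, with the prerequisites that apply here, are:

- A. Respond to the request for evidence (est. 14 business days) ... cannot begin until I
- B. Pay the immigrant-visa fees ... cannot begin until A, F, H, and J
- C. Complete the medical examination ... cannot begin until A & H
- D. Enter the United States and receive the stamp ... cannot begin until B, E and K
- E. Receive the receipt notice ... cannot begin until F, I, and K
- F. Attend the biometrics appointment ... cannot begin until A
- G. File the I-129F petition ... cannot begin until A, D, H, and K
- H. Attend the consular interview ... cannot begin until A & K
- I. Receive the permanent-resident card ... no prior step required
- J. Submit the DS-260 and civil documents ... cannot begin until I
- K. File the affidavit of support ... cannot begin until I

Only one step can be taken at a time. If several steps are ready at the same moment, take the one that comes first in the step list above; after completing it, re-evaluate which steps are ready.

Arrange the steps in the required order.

Only I has no prerequisites, so it is first.
Now A, J and K have their prerequisites met. A is listed earlier, so A next.
F, J and K are all available; F is listed earlier → F.
J and K are both available; J is listed earlier → J.
K needed I, now all done → K.
Ready: E and H. E is listed earlier → E.
H needed A and K, now all done → H.
B and C are both available; B is listed earlier → B.
Ready: C and D. C is listed earlier → C.
That leaves D as the only ready step → D.
G needed A, D, H and K, now all done → G.

I, A, F, J, K, E, H, B, C, D, G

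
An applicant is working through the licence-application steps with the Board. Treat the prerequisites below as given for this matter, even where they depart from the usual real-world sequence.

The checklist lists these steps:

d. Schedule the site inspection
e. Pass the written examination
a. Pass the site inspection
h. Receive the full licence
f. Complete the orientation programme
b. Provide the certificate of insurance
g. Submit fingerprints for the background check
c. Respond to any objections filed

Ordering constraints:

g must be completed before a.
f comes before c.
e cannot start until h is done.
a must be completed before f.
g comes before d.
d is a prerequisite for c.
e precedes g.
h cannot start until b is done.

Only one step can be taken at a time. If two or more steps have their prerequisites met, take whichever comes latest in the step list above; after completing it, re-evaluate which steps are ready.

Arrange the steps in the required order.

b, h, e, g, a, f, d, c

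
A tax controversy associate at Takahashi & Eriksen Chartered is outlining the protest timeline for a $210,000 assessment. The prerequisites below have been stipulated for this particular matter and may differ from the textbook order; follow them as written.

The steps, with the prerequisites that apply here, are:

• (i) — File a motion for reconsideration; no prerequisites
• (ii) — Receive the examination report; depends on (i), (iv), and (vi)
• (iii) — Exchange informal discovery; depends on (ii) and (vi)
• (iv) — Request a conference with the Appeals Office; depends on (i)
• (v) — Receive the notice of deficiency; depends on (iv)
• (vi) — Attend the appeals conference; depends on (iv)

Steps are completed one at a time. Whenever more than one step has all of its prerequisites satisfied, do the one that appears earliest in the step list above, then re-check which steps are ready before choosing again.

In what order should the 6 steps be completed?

(i), (iv), (v), (vi), (ii), (iii)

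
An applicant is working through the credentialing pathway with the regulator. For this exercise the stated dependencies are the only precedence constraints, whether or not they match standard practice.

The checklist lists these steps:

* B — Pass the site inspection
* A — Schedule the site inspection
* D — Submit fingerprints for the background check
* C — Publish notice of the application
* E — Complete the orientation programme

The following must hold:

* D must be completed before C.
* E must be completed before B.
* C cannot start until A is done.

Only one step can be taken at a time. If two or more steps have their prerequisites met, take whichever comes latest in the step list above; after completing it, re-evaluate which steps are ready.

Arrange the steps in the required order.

E, D and A have no prerequisites; E is listed later, so E is first.
Ready: D, A and B. D is listed later → D.
Now A and B have their prerequisites met. A is listed later, so A next.
C now also ready, so the ready set is {C, B}; C is listed later → C.
Next only B has its prerequisites met → B.

E → D → A → C → B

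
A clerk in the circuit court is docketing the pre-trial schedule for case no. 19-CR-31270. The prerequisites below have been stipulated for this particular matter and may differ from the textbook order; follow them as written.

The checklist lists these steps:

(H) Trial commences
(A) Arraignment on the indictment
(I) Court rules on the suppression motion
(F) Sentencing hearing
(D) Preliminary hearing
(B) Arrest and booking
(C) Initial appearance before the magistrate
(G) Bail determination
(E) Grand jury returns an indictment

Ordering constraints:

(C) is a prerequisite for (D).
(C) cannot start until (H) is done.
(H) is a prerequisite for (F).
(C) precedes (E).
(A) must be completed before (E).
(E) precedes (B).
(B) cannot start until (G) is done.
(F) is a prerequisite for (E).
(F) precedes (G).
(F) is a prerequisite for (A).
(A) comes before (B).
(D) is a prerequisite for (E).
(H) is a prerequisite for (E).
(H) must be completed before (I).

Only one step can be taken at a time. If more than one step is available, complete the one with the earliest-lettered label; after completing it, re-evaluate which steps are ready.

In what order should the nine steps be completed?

(H), (C), (D), (F), (A), (E), (G), (B), (I)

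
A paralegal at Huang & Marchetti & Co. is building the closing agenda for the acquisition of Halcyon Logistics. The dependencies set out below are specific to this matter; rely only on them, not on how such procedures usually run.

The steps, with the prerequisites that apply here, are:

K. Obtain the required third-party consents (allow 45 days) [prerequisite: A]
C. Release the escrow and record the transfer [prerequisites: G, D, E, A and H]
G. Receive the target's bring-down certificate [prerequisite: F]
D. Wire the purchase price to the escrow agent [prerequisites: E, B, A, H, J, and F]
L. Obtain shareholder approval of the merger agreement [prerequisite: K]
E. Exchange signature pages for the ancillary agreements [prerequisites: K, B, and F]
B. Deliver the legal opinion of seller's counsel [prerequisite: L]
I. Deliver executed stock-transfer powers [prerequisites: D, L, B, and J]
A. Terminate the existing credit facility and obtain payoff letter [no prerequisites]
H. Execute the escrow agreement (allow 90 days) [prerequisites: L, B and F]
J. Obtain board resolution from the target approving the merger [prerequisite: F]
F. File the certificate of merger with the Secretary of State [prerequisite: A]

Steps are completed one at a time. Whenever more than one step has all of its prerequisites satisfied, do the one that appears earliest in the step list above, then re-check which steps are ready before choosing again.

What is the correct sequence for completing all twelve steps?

A K L B F G E H J D C I

Only A has no prerequisites, so it is first.
K and F are both available; K is listed earlier → K.
L now also ready, so the ready set is {L, F}; L is listed earlier → L.
B now also ready, so the ready set is {B, F}; B is listed earlier → B.
F is the only step now ready → F.
G, E, H and J are all available; G is listed earlier → G.
Ready: E, H and J. E is listed earlier → E.
H and J are both available; H is listed earlier → H.
J is the only step now ready → J.
Next only D has its prerequisites met → D.
Ready: C and I. C is listed earlier → C.
Next only I has its prerequisites met → I.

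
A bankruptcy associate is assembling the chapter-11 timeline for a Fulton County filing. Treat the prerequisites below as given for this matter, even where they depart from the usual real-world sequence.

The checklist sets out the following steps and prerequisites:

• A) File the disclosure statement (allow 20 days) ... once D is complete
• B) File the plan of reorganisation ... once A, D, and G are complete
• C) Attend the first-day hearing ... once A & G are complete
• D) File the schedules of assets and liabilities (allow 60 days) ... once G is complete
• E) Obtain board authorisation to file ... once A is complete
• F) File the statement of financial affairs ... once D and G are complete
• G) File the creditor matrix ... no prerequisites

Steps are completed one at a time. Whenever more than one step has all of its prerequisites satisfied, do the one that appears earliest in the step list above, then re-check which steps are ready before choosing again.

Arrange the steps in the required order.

G is the only step with nothing outstanding, so it goes first.
Next only D has its prerequisites met → D.
Ready: A and F. A is listed earlier → A.
Ready: B, C, E and F. B is listed earlier → B.
Ready: C, E and F. C is listed earlier → C.
Now E and F have their prerequisites met. E is listed earlier, so E next.
F is the only step now ready → F.

G D A B C E F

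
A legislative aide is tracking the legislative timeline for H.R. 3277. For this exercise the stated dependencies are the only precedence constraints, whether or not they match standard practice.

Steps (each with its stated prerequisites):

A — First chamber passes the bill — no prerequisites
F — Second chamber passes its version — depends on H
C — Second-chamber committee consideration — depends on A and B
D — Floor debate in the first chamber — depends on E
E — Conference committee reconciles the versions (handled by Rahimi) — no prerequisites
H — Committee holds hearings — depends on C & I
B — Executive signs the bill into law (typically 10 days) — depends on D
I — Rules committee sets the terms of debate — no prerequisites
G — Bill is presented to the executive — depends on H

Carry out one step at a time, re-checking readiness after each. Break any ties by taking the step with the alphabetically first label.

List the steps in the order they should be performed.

A, E and I have no prerequisites; A has the earlier label, so A is first.
E and I are both available; E has the earlier label → E.
D and I are both available; D has the earlier label → D.
Now B and I have their prerequisites met. B has the earlier label, so B next.
C now also ready, so the ready set is {C, I}; C has the earlier label → C.
That leaves I as the only ready step → I.
Next only H has its prerequisites met → H.
Now F and G have their prerequisites met. F has the earlier label, so F next.
That leaves G as the only ready step → G.

A → E → D → B → C → I → H → F → G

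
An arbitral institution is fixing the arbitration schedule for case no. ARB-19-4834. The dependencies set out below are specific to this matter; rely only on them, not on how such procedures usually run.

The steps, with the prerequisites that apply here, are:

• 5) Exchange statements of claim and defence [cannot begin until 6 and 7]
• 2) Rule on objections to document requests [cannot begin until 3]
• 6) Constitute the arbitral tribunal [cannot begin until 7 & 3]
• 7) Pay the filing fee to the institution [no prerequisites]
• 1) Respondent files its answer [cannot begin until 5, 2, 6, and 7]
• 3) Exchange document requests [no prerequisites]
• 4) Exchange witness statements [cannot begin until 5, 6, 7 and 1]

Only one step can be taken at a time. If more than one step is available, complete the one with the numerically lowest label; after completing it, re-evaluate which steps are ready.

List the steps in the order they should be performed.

3 → 2 → 7 → 6 → 5 → 1 → 4

Nothing is required for 3 and 7. 3 has the earlier label → 3 first.
2 and 7 are both available; 2 has the earlier label → 2.
7 is the only step now ready → 7.
6 needed 3 and 7, now all done → 6.
5 needed 6 and 7, now all done → 5.
That leaves 1 as the only ready step → 1.
4 needed 1, 5, 6 and 7, now all done → 4.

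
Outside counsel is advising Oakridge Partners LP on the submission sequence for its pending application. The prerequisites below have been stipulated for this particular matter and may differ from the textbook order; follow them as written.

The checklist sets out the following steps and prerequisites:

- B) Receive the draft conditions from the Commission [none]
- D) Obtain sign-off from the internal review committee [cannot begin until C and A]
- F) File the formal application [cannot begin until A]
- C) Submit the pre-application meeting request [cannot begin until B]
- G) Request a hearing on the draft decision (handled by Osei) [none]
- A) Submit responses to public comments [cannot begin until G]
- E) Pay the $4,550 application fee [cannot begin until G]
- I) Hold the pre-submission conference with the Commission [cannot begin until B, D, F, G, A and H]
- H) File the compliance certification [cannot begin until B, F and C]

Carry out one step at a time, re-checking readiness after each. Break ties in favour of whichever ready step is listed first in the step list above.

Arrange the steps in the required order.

Nothing is required for B and G. B is listed earlier → B first.
C now also ready, so the ready set is {C, G}; C is listed earlier → C.
G is the only step now ready → G.
Now A and E have their prerequisites met. A is listed earlier, so A next.
D and F now also ready, so the ready set is {D, F, E}; D is listed earlier → D.
F and E are both available; F is listed earlier → F.
Ready: E and H. E is listed earlier → E.
Next only H has its prerequisites met → H.
I needed B, D, F, G, A and H, now all done → I.

B, C, G, A, D, F, E, H, I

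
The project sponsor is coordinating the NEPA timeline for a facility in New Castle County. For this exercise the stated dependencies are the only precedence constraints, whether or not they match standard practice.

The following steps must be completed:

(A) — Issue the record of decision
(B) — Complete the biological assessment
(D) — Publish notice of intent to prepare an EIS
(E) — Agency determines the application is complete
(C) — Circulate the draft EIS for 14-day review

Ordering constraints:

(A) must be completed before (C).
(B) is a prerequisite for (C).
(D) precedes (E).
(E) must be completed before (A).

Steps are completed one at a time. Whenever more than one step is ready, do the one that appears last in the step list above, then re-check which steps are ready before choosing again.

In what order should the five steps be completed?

Nothing is required for (D) and (B). (D) is listed later → (D) first.
Ready: (E) and (B). (E) is listed later → (E).
Ready: (B) and (A). (B) is listed later → (B).
That leaves (A) as the only ready step → (A).
That leaves (C) as the only ready step → (C).

(D), (E), (B), (A), (C)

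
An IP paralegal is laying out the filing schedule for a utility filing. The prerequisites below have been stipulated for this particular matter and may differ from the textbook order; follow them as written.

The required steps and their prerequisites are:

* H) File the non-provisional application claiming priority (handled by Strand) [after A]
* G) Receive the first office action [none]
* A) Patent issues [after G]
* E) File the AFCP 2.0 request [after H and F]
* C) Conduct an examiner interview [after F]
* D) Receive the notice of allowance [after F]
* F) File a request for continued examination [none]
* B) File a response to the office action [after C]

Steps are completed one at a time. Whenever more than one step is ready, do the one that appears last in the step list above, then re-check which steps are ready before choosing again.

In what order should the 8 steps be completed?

Nothing is required for F and G. F is listed later → F first.
Now D, C and G have their prerequisites met. D is listed later, so D next.
Ready: C and G. C is listed later → C.
B now also ready, so the ready set is {B, G}; B is listed later → B.
That leaves G as the only ready step → G.
That leaves A as the only ready step → A.
That leaves H as the only ready step → H.
That leaves E as the only ready step → E.

F D C B G A H E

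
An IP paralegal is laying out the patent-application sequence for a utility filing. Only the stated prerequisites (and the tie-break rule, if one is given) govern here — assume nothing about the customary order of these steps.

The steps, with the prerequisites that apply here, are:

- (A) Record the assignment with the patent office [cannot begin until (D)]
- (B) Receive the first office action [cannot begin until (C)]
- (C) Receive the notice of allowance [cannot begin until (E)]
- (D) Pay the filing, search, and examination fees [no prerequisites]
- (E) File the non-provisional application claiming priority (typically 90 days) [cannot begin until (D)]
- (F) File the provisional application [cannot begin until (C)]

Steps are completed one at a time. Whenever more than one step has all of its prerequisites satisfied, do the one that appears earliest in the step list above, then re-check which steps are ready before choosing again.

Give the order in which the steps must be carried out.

Only (D) has no prerequisites, so it is first.
Now (A) and (E) have their prerequisites met. (A) is listed earlier, so (A) next.
(E) needed (D), now all done → (E).
(C) is the only step now ready → (C).
Now (B) and (F) have their prerequisites met. (B) is listed earlier, so (B) next.
(F) is the only step now ready → (F).

(D) → (A) → (E) → (C) → (B) → (F)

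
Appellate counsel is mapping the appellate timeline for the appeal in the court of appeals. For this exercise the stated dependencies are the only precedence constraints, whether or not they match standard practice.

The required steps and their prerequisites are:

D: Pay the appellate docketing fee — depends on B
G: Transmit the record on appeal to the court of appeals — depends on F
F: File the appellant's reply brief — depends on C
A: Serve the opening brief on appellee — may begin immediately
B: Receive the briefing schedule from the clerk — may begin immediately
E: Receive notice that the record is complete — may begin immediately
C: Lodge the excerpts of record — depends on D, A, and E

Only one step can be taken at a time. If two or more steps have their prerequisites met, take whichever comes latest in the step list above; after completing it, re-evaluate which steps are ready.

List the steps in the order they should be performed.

E, B and A have no prerequisites; E is listed later, so E is first.
B and A are both available; B is listed later → B.
D now also ready, so the ready set is {A, D}; A is listed later → A.
That leaves D as the only ready step → D.
C needed E, A and D, now all done → C.
That leaves F as the only ready step → F.
G is the only step now ready → G.

E, B, A, D, C, F, G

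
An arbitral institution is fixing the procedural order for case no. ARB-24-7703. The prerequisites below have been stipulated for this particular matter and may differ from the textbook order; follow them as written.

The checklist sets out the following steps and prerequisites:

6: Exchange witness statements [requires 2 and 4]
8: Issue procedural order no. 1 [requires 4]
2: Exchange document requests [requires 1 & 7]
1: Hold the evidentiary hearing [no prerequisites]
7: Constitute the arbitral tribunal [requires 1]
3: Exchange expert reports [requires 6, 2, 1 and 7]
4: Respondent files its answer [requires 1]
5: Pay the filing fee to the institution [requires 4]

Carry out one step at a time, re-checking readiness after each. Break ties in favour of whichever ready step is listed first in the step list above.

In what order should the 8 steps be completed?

1, 7, 2, 4, 6, 8, 3, 5

1 has no prerequisites → 1 first.
Now 7 and 4 have their prerequisites met. 7 is listed earlier, so 7 next.
Ready: 2 and 4. 2 is listed earlier → 2.
4 is the only step now ready → 4.
Ready: 6, 8 and 5. 6 is listed earlier → 6.
Ready: 8, 3 and 5. 8 is listed earlier → 8.
Ready: 3 and 5. 3 is listed earlier → 3.
5 needed 4, now all done → 5.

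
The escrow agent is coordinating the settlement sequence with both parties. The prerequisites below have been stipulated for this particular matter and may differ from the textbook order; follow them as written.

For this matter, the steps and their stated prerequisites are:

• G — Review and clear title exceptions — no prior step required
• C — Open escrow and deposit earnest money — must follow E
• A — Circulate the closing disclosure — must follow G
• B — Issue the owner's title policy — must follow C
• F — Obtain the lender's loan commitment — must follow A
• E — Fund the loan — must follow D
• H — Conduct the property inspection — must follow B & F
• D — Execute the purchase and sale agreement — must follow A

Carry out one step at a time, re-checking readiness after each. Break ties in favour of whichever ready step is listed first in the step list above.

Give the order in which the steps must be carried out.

G, A, F, D, E, C, B, H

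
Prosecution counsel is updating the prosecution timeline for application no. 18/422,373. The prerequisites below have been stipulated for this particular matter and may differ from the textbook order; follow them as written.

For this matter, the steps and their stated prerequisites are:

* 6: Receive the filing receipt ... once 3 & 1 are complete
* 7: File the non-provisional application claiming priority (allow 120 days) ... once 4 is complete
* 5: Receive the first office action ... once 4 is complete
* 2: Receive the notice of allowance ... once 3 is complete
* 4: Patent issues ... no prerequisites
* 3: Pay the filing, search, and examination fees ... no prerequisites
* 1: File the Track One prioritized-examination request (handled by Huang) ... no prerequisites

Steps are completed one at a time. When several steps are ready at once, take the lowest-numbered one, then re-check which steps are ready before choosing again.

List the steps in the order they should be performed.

1, 3 and 4 have no prerequisites; 1 has the earlier label, so 1 is first.
3 and 4 are both available; 3 has the earlier label → 3.
2 and 6 now also ready, so the ready set is {2, 4, 6}; 2 has the earlier label → 2.
Ready: 4 and 6. 4 has the earlier label → 4.
Ready: 5, 6 and 7. 5 has the earlier label → 5.
Now 6 and 7 have their prerequisites met. 6 has the earlier label, so 6 next.
7 needed 4, now all done → 7.

1, 3, 2, 4, 5, 6, 7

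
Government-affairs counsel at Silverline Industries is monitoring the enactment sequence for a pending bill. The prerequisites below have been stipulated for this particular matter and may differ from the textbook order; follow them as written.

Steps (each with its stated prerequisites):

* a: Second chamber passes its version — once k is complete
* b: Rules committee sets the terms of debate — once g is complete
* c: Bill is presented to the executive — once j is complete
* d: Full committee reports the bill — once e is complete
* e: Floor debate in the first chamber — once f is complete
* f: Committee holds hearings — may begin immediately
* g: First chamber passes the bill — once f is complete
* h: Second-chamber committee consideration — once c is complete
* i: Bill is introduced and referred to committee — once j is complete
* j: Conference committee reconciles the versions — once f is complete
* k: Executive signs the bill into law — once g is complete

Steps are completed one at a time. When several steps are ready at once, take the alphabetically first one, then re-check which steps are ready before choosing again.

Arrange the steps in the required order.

f e d g b j c h i k a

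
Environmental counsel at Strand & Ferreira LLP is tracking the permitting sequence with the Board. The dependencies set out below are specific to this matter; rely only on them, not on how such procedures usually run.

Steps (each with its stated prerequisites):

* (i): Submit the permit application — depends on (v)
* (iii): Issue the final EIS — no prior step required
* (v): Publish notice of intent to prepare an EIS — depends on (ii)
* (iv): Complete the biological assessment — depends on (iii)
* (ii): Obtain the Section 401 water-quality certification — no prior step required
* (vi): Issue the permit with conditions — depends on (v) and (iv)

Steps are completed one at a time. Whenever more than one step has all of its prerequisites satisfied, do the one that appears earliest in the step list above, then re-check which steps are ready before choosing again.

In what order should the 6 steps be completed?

(iii) and (ii) have no prerequisites; (iii) is listed earlier, so (iii) is first.
Ready: (iv) and (ii). (iv) is listed earlier → (iv).
Next only (ii) has its prerequisites met → (ii).
(v) needed (ii), now all done → (v).
Now (i) and (vi) have their prerequisites met. (i) is listed earlier, so (i) next.
That leaves (vi) as the only ready step → (vi).

(iii), (iv), (ii), (v), (i), (vi)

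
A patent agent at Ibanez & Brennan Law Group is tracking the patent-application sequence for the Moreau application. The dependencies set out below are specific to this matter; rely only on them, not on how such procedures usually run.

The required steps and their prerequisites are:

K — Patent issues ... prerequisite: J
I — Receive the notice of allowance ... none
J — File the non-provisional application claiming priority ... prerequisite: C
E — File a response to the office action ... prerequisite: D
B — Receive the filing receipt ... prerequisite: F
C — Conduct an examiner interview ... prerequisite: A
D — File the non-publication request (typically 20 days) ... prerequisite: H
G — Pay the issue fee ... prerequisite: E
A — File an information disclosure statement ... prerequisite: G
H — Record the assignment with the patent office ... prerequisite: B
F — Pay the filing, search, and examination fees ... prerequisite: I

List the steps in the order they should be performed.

I F B H D E G A C J K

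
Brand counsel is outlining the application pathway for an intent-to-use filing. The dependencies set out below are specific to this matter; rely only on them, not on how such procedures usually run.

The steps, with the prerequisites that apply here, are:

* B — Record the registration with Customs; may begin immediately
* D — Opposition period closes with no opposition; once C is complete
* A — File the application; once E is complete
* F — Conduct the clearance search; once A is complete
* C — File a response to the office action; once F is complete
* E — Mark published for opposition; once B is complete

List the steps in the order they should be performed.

B → E → A → F → C → D

B has no prerequisites → B first.
E needed B, now all done → E.
Next only A has its prerequisites met → A.
That leaves F as the only ready step → F.
C needed F, now all done → C.
D is the only step now ready → D.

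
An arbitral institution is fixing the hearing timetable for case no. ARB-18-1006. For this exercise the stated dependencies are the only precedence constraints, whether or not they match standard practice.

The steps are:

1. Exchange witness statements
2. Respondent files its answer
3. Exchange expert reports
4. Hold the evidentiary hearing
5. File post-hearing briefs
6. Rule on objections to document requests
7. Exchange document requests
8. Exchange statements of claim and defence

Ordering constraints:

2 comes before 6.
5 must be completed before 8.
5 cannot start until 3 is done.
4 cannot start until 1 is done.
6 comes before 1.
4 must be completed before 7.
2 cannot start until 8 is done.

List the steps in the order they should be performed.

3 is the only step with nothing outstanding, so it goes first.
That leaves 5 as the only ready step → 5.
8 is the only step now ready → 8.
2 needed 8, now all done → 2.
6 is the only step now ready → 6.
1 is the only step now ready → 1.
4 is the only step now ready → 4.
7 is the only step now ready → 7.

3 → 5 → 8 → 2 → 6 → 1 → 4 → 7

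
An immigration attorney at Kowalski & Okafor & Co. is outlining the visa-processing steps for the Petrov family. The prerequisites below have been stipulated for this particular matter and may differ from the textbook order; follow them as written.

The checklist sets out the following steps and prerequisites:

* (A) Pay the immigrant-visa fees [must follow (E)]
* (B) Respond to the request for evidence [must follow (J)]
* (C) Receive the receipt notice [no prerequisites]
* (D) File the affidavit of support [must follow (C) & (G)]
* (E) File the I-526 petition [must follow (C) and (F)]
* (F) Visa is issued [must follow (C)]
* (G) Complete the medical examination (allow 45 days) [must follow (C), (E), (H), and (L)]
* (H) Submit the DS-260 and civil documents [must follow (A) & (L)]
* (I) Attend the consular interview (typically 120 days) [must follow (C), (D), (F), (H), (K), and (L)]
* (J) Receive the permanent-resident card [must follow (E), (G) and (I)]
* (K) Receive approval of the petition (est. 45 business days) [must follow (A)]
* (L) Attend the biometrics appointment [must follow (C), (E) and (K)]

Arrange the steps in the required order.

Only (C) has no prerequisites, so it is first.
(F) needed (C), now all done → (F).
(E) needed (C) and (F), now all done → (E).
That leaves (A) as the only ready step → (A).
(K) is the only step now ready → (K).
Next only (L) has its prerequisites met → (L).
(H) is the only step now ready → (H).
(G) needed (C), (E), (H) and (L), now all done → (G).
(D) needed (C) and (G), now all done → (D).
(I) needed (C), (D), (F), (H), (K) and (L), now all done → (I).
(J) is the only step now ready → (J).
(B) needed (J), now all done → (B).

(C) → (F) → (E) → (A) → (K) → (L) → (H) → (G) → (D) → (I) → (J) → (B)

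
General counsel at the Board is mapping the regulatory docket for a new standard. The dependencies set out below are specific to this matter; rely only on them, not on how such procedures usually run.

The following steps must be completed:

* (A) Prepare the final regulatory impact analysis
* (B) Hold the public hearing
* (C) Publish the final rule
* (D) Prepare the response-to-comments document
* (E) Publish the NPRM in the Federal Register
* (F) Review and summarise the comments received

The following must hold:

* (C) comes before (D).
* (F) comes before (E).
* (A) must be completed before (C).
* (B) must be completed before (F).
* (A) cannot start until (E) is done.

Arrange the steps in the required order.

Only (B) has no prerequisites, so it is first.
(F) needed (B), now all done → (F).
(E) is the only step now ready → (E).
(A) needed (E), now all done → (A).
That leaves (C) as the only ready step → (C).
(D) is the only step now ready → (D).

(B), (F), (E), (A), (C), (D)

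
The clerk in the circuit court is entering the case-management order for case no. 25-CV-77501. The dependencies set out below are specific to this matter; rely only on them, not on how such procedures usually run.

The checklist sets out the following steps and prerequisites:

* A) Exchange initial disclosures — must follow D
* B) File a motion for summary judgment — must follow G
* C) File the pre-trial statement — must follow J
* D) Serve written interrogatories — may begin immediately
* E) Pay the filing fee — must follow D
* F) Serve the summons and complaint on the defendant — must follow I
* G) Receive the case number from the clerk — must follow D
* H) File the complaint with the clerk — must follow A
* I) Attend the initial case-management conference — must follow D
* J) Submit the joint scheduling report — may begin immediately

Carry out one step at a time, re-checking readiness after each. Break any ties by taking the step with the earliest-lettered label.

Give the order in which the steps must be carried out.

D A E G B H I F J C

Nothing is required for D and J. D has the earlier label → D first.
A, E, G, I and J are all available; A has the earlier label → A.
E, G, H, I and J are all available; E has the earlier label → E.
Now G, H, I and J have their prerequisites met. G has the earlier label, so G next.
Ready: B, H, I and J. B has the earlier label → B.
Now H, I and J have their prerequisites met. H has the earlier label, so H next.
I and J are both available; I has the earlier label → I.
F now also ready, so the ready set is {F, J}; F has the earlier label → F.
J is the only step now ready → J.
That leaves C as the only ready step → C.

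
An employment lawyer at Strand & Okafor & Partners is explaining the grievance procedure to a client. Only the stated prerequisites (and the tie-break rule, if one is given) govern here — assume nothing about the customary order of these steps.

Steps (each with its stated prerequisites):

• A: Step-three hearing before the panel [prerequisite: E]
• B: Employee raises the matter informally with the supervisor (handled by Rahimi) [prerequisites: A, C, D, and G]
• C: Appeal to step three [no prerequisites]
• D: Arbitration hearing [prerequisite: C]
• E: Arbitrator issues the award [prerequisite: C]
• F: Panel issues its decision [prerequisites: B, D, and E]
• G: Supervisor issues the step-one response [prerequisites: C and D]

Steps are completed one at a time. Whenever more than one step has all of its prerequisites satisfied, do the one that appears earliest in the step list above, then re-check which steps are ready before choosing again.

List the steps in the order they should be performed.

C is the only step with nothing outstanding, so it goes first.
Ready: D and E. D is listed earlier → D.
Ready: E and G. E is listed earlier → E.
Ready: A and G. A is listed earlier → A.
G is the only step now ready → G.
B is the only step now ready → B.
Next only F has its prerequisites met → F.

C D E A G B F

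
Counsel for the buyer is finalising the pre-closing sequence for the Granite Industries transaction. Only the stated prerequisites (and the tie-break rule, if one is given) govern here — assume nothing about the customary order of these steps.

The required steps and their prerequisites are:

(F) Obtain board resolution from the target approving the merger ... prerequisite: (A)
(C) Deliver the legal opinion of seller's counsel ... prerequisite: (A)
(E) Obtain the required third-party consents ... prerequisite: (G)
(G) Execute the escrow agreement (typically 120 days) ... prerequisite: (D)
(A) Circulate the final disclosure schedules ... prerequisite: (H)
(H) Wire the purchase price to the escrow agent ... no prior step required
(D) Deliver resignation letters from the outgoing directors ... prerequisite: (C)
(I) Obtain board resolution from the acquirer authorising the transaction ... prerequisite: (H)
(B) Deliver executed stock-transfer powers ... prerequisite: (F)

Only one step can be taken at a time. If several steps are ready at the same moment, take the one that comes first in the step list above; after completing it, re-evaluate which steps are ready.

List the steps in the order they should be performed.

(H) (A) (F) (C) (D) (G) (E) (I) (B)

Only (H) has no prerequisites, so it is first.
(A) and (I) are both available; (A) is listed earlier → (A).
Now (F), (C) and (I) have their prerequisites met. (F) is listed earlier, so (F) next.
Now (C), (I) and (B) have their prerequisites met. (C) is listed earlier, so (C) next.
(D) now also ready, so the ready set is {(D), (I), (B)}; (D) is listed earlier → (D).
(G) now also ready, so the ready set is {(G), (I), (B)}; (G) is listed earlier → (G).
(E) now also ready, so the ready set is {(E), (I), (B)}; (E) is listed earlier → (E).
Now (I) and (B) have their prerequisites met. (I) is listed earlier, so (I) next.
(B) is the only step now ready → (B).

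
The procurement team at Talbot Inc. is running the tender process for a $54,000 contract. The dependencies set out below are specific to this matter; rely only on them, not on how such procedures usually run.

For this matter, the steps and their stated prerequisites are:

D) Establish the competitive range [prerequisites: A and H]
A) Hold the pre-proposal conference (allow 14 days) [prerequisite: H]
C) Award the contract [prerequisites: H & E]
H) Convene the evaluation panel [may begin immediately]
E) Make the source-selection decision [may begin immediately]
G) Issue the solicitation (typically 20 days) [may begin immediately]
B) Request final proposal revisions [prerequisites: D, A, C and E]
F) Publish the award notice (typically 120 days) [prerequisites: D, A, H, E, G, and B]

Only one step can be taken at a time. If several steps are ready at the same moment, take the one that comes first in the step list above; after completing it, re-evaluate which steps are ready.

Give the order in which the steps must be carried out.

Nothing is required for H, E and G. H is listed earlier → H first.
A now also ready, so the ready set is {A, E, G}; A is listed earlier → A.
D now also ready, so the ready set is {D, E, G}; D is listed earlier → D.
E and G are both available; E is listed earlier → E.
C now also ready, so the ready set is {C, G}; C is listed earlier → C.
B now also ready, so the ready set is {G, B}; G is listed earlier → G.
Next only B has its prerequisites met → B.
F is the only step now ready → F.

H, A, D, E, C, G, B, F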